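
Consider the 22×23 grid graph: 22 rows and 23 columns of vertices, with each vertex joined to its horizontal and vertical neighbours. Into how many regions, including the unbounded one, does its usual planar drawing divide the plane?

463

The grid has V = 22·23 = 506 vertices and E = 22·22 + 23·21 = 967 edges.
F = 2 − V + E = 2 − 506 + 967 = 463.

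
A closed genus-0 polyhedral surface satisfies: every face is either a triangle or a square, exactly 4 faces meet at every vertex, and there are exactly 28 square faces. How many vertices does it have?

Let x be the number of triangles; then F = 28 + x.
Edge–face incidences: 2E = 4·28 + 3·x = 112 + 3x.
Every vertex has degree 4, so 4V = 2E.
Euler: V − E + F = 2 ⇒ (2E)/4 − E + (28 + x) = 2.
Multiply by 8: 2·(2E) − 4·(2E) + 8·(28 + x) = 16, i.e. 224 + 8x − 2·(112 + 3x) = 16.
Collecting terms: 2x = 16, so x = 8.
Then 2E = 112 + 3·8 = 136, so E = 68, V = 2E/4 = 34, F = 28 + 8 = 36.

34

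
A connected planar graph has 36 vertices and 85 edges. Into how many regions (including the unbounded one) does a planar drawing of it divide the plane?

51

Euler's formula for a connected plane graph: V − E + F = 2, so F = 2 − 36 + 85 = 51.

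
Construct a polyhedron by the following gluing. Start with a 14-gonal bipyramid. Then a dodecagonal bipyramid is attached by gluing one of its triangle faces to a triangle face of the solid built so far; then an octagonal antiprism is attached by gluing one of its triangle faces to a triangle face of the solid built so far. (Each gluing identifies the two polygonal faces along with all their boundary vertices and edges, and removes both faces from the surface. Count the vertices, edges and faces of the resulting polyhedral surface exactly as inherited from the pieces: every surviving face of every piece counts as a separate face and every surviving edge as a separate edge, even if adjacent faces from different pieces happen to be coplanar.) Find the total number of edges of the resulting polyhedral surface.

104

A 14-gonal bipyramid: V=16, E=42, F=28.
Attach a dodecagonal bipyramid (V=14, E=36, F=24) along a 3-gon: merge 3 vertices and 3 edges, delete both glued faces → V=27, E=75, F=50.
Attach an octagonal antiprism (V=16, E=32, F=18) along a 3-gon: merge 3 vertices and 3 edges, delete both glued faces → V=40, E=104, F=66.
Check: V − E + F = 40 − 104 + 66 = 2.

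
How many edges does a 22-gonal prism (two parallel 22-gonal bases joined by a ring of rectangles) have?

66

A prism on an n-gon has two n-gon bases and n rectangular sides: V = 2·22 = 44, E = 3·22 = 66, F = 22 + 2 = 24.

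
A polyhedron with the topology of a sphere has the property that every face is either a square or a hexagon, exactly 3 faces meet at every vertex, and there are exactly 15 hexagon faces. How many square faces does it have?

6

Let x be the number of squares; then F = 15 + x.
Edge–face incidences: 2E = 6·15 + 4·x = 90 + 4x.
Every vertex has degree 3, so 3V = 2E.
Euler: V − E + F = 2 ⇒ (2E)/3 − E + (15 + x) = 2.
Multiply by 6: 2·(2E) − 3·(2E) + 6·(15 + x) = 12, i.e. 90 + 6x − (90 + 4x) = 12.
Collecting terms: 2x = 12, so x = 6.
Then 2E = 90 + 4·6 = 114, so E = 57, V = 2E/3 = 38, F = 15 + 6 = 21.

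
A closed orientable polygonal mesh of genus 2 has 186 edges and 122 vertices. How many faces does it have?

For a closed orientable surface of genus 2, χ = 2 − 2·2 = -2.
F = -2 − V + E = -2 − 122 + 186 = 62.

62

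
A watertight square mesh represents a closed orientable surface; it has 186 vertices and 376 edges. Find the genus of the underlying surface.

2

Every face is a square and each edge borders two faces, so 4F = 2·376, giving F = 188.
χ = V − E + F = 186 − 376 + 188 = -2.
For a closed orientable surface χ = 2 − 2g, so g = (2 − (-2))/2 = 2.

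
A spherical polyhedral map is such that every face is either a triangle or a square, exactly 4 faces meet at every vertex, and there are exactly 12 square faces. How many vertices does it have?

Let x be the number of triangles; then F = 12 + x.
Edge–face incidences: 2E = 4·12 + 3·x = 48 + 3x.
Every vertex has degree 4, so 4V = 2E.
Euler: V − E + F = 2 ⇒ (2E)/4 − E + (12 + x) = 2.
Multiply by 8: 2·(2E) − 4·(2E) + 8·(12 + x) = 16, i.e. 96 + 8x − 2·(48 + 3x) = 16.
Collecting terms: 2x = 16, so x = 8.
Then 2E = 48 + 3·8 = 72, so E = 36, V = 2E/4 = 18, F = 12 + 8 = 20.

18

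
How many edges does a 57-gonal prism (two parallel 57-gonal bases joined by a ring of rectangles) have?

171

A prism on an n-gon has two n-gon bases and n rectangular sides: V = 2·57 = 114, E = 3·57 = 171, F = 57 + 2 = 59.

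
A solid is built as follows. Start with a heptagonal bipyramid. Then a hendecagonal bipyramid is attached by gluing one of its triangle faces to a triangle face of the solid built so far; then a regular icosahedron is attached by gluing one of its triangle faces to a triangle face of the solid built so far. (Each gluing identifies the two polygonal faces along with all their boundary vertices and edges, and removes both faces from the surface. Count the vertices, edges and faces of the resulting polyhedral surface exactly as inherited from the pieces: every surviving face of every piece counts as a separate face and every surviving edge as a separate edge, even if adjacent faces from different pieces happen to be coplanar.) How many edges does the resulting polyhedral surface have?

A heptagonal bipyramid: V=9, E=21, F=14.
Attach a hendecagonal bipyramid (V=13, E=33, F=22) along a 3-gon: merge 3 vertices and 3 edges, delete both glued faces → V=19, E=51, F=34.
Attach a regular icosahedron (V=12, E=30, F=20) along a 3-gon: merge 3 vertices and 3 edges, delete both glued faces → V=28, E=78, F=52.
Check: V − E + F = 28 − 78 + 52 = 2.

78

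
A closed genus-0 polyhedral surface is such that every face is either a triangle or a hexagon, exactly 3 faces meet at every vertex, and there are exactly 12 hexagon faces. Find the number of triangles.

4

Let x be the number of triangles; then F = 12 + x.
Edge–face incidences: 2E = 6·12 + 3·x = 72 + 3x.
Every vertex has degree 3, so 3V = 2E.
Euler: V − E + F = 2 ⇒ (2E)/3 − E + (12 + x) = 2.
Multiply by 6: 2·(2E) − 3·(2E) + 6·(12 + x) = 12, i.e. 72 + 6x − (72 + 3x) = 12.
Collecting terms: 3x = 12, so x = 4.
Then 2E = 72 + 3·4 = 84, so E = 42, V = 2E/3 = 28, F = 12 + 4 = 16.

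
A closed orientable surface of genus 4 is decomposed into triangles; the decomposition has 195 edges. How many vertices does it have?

χ = 2 − 2·4 = -6, and every face is a triangle so 3F = 2E.
F = 2E/3 = 130. Then V = -6 + E − F = -6 + 195 − 130 = 59.

59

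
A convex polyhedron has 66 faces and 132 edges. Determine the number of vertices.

Here V − E + F = 2.
V = 2 + E − F = 2 + 132 − 66 = 68.

68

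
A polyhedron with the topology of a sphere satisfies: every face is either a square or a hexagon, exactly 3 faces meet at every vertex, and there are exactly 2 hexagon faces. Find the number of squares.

6

Let x be the number of squares; then F = 2 + x.
Edge–face incidences: 2E = 6·2 + 4·x = 12 + 4x.
Every vertex has degree 3, so 3V = 2E.
Euler: V − E + F = 2 ⇒ (2E)/3 − E + (2 + x) = 2.
Multiply by 6: 2·(2E) − 3·(2E) + 6·(2 + x) = 12, i.e. 12 + 6x − (12 + 4x) = 12.
Collecting terms: 2x = 12, so x = 6.
Then 2E = 12 + 4·6 = 36, so E = 18, V = 2E/3 = 12, F = 2 + 6 = 8.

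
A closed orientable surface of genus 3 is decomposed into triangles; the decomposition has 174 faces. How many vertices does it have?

χ = 2 − 2·3 = -4, and every face is a triangle so 3F = 2E.
E = 3·174/2 = 261. Then V = -4 + E − F = -4 + 261 − 174 = 83.

83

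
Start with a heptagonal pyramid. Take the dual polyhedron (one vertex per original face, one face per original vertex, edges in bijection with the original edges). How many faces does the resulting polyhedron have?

The base solid has V = 8, E = 14, F = 8.
The dual swaps V and F and preserves E: V′ = F = 8, E′ = E = 14, F′ = V = 8.

8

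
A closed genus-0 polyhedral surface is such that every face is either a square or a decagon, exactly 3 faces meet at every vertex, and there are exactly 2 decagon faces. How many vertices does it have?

20

Let x be the number of squares; then F = 2 + x.
Edge–face incidences: 2E = 10·2 + 4·x = 20 + 4x.
Every vertex has degree 3, so 3V = 2E.
Euler: V − E + F = 2 ⇒ (2E)/3 − E + (2 + x) = 2.
Multiply by 6: 2·(2E) − 3·(2E) + 6·(2 + x) = 12, i.e. 12 + 6x − (20 + 4x) = 12.
Collecting terms: 2x − 8 = 12, so 2x = 20, so x = 10.
Then 2E = 20 + 4·10 = 60, so E = 30, V = 2E/3 = 20, F = 2 + 10 = 12.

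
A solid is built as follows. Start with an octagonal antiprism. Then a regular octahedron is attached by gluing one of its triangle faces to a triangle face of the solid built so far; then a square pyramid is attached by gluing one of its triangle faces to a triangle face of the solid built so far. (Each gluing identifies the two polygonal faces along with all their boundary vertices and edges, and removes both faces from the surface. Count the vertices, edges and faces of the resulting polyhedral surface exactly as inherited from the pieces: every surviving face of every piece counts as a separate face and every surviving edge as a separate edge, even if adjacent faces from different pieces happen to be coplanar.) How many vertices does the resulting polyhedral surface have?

21

An octagonal antiprism: V=16, E=32, F=18.
Attach a regular octahedron (V=6, E=12, F=8) along a 3-gon: merge 3 vertices and 3 edges, delete both glued faces → V=19, E=41, F=24.
Attach a square pyramid (V=5, E=8, F=5) along a 3-gon: merge 3 vertices and 3 edges, delete both glued faces → V=21, E=46, F=27.
Check: V − E + F = 21 − 46 + 27 = 2.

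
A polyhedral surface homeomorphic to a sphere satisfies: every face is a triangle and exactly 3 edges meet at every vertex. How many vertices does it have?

Each face has 3 edges and each edge borders two faces, so 2E = 3F.
Each vertex has degree 3, so 3V = 2E and hence V = 3F/3.
Euler: V − E + F = 2 ⇒ (3F/3) − (3F/2) + F = 2.
Multiply by 6: (6 − 9 + 6)F = 12, i.e. 3F = 12.
So F = 4, E = 3·4/2 = 6, V = 3·4/3 = 4.

4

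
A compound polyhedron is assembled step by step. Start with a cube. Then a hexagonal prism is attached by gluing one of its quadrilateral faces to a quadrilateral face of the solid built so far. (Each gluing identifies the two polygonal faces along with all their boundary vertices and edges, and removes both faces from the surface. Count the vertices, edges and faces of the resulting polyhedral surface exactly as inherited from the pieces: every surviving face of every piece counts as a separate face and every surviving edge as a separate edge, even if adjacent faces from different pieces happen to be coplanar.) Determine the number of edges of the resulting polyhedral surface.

A cube: V=8, E=12, F=6.
Attach a hexagonal prism (V=12, E=18, F=8) along a 4-gon: merge 4 vertices and 4 edges, delete both glued faces → V=16, E=26, F=12.
Check: V − E + F = 16 − 26 + 12 = 2.

26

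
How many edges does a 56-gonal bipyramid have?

A bipyramid over an n-gon has 2n triangular faces and n + 2 vertices: V = 56 + 2 = 58, E = 3·56 = 168, F = 2·56 = 112.

168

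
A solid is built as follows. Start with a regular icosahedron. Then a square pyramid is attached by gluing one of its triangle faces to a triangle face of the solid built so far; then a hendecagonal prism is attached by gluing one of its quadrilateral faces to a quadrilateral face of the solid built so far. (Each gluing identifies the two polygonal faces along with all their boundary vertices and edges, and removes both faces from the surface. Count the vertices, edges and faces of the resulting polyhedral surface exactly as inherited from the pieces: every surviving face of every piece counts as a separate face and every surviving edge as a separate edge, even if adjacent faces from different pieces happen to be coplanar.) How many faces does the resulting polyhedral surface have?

34

A regular icosahedron: V=12, E=30, F=20.
Attach a square pyramid (V=5, E=8, F=5) along a 3-gon: merge 3 vertices and 3 edges, delete both glued faces → V=14, E=35, F=23.
Attach a hendecagonal prism (V=22, E=33, F=13) along a 4-gon: merge 4 vertices and 4 edges, delete both glued faces → V=32, E=64, F=34.
Check: V − E + F = 32 − 64 + 34 = 2.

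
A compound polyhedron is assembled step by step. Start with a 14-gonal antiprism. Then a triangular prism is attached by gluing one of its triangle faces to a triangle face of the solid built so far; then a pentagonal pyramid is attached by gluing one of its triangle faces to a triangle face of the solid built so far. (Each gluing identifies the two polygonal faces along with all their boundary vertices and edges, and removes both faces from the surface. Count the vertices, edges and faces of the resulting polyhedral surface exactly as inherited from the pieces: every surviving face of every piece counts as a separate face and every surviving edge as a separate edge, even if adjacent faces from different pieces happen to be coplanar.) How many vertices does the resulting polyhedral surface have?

34

A 14-gonal antiprism: V=28, E=56, F=30.
Attach a triangular prism (V=6, E=9, F=5) along a 3-gon: merge 3 vertices and 3 edges, delete both glued faces → V=31, E=62, F=33.
Attach a pentagonal pyramid (V=6, E=10, F=6) along a 3-gon: merge 3 vertices and 3 edges, delete both glued faces → V=34, E=69, F=37.
Check: V − E + F = 34 − 69 + 37 = 2.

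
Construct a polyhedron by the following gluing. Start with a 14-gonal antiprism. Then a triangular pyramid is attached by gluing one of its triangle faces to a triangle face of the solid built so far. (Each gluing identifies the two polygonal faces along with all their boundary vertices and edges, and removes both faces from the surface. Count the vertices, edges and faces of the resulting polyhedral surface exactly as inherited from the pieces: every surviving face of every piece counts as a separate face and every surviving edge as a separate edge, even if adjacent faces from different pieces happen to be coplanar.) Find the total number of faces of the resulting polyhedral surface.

A 14-gonal antiprism: V=28, E=56, F=30.
Attach a triangular pyramid (V=4, E=6, F=4) along a 3-gon: merge 3 vertices and 3 edges, delete both glued faces → V=29, E=59, F=32.
Check: V − E + F = 29 − 59 + 32 = 2.

32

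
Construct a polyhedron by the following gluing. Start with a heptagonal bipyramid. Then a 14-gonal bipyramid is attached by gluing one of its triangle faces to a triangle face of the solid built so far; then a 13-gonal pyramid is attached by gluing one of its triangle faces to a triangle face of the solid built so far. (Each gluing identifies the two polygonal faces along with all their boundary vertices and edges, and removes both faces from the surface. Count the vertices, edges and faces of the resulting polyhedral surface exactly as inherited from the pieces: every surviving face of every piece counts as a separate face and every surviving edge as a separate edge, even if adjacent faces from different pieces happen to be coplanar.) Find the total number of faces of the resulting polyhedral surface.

A heptagonal bipyramid: V=9, E=21, F=14.
Attach a 14-gonal bipyramid (V=16, E=42, F=28) along a 3-gon: merge 3 vertices and 3 edges, delete both glued faces → V=22, E=60, F=40.
Attach a 13-gonal pyramid (V=14, E=26, F=14) along a 3-gon: merge 3 vertices and 3 edges, delete both glued faces → V=33, E=83, F=52.
Check: V − E + F = 33 − 83 + 52 = 2.

52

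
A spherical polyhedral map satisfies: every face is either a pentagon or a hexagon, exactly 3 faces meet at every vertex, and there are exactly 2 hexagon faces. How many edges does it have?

36

Let x be the number of pentagons; then F = 2 + x.
Edge–face incidences: 2E = 6·2 + 5·x = 12 + 5x.
Every vertex has degree 3, so 3V = 2E.
Euler: V − E + F = 2 ⇒ (2E)/3 − E + (2 + x) = 2.
Multiply by 6: 2·(2E) − 3·(2E) + 6·(2 + x) = 12, i.e. 12 + 6x − (12 + 5x) = 12.
Collecting terms: x = 12.
Then 2E = 12 + 5·12 = 72, so E = 36, V = 2E/3 = 24, F = 2 + 12 = 14.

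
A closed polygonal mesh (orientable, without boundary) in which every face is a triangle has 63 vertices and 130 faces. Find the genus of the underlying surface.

2

Every face is a triangle, so 2E = 3·130 = 390, giving E = 195.
χ = V − E + F = 63 − 195 + 130 = -2.
For a closed orientable surface χ = 2 − 2g, so g = (2 − (-2))/2 = 2.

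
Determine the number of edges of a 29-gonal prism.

A prism on an n-gon has two n-gon bases and n rectangular sides: V = 2·29 = 58, E = 3·29 = 87, F = 29 + 2 = 31.

87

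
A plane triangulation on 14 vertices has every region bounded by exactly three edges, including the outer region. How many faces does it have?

In a plane triangulation 3F = 2E and V − E + F = 2, so F = 2V − 4 = 2·14 − 4 = 24.

24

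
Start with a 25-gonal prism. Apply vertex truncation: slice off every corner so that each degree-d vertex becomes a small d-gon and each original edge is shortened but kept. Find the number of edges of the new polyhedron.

The base solid has V = 50, E = 75, F = 27.
Truncation replaces each original edge-end by a new vertex, so V′ = 2E = 150.
Each original edge survives, and each old vertex of degree d contributes d new edges; summing degrees gives Σd = 2E, so E′ = E + 2E = 3E = 225.
Each original face survives and each original vertex becomes one new face: F′ = F + V = 77.

225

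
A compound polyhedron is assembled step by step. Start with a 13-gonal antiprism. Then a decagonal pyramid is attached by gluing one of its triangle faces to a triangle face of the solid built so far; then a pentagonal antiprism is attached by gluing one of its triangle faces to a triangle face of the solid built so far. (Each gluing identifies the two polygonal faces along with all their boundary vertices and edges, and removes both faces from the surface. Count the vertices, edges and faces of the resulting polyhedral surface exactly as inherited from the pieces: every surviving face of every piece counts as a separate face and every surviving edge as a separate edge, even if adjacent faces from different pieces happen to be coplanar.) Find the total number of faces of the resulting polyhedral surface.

A 13-gonal antiprism: V=26, E=52, F=28.
Attach a decagonal pyramid (V=11, E=20, F=11) along a 3-gon: merge 3 vertices and 3 edges, delete both glued faces → V=34, E=69, F=37.
Attach a pentagonal antiprism (V=10, E=20, F=12) along a 3-gon: merge 3 vertices and 3 edges, delete both glued faces → V=41, E=86, F=47.
Check: V − E + F = 41 − 86 + 47 = 2.

47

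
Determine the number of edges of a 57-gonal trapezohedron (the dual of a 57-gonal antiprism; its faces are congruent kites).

The n-trapezohedron (dual of the n-antiprism) has V = 2·57 + 2 = 116, E = 4·57 = 228, F = 2·57 = 114.
Check: V − E + F = 116 − 228 + 114 = 2.

228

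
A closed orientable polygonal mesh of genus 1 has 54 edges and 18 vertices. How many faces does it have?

36

For a closed orientable surface of genus 1, χ = 2 − 2·1 = 0.
F = 0 − V + E = 0 − 18 + 54 = 36.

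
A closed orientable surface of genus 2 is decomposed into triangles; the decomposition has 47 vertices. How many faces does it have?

98

χ = 2 − 2·2 = -2, and every face is a triangle so 3F = 2E.
V − E + F = -2 with E = 3F/2 gives 47 − (3/2 − 1)·F = -2, so F = 98 and E = 147.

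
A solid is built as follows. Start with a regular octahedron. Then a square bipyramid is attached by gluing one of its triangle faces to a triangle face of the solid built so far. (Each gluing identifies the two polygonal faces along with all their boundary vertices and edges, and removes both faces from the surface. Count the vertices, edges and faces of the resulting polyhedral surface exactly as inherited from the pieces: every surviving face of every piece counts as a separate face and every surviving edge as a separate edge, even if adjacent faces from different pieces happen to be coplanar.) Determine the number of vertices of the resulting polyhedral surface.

A regular octahedron: V=6, E=12, F=8.
Attach a square bipyramid (V=6, E=12, F=8) along a 3-gon: merge 3 vertices and 3 edges, delete both glued faces → V=9, E=21, F=14.
Check: V − E + F = 9 − 21 + 14 = 2.

9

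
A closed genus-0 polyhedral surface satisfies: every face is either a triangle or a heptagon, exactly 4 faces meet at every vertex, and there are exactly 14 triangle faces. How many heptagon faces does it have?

Let x be the number of heptagons; then F = 14 + x.
Edge–face incidences: 2E = 3·14 + 7·x = 42 + 7x.
Every vertex has degree 4, so 4V = 2E.
Euler: V − E + F = 2 ⇒ (2E)/4 − E + (14 + x) = 2.
Multiply by 8: 2·(2E) − 4·(2E) + 8·(14 + x) = 16, i.e. 112 + 8x − 2·(42 + 7x) = 16.
Collecting terms: −6x + 28 = 16, so −6x = −12, so x = 2.
Then 2E = 42 + 7·2 = 56, so E = 28, V = 2E/4 = 14, F = 14 + 2 = 16.

2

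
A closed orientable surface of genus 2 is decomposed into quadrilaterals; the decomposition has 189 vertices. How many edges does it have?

χ = 2 − 2·2 = -2, and every face is a square so 4F = 2E.
V − E + F = -2 with E = 4F/2 gives 189 − (4/2 − 1)·F = -2, so F = 191 and E = 382.

382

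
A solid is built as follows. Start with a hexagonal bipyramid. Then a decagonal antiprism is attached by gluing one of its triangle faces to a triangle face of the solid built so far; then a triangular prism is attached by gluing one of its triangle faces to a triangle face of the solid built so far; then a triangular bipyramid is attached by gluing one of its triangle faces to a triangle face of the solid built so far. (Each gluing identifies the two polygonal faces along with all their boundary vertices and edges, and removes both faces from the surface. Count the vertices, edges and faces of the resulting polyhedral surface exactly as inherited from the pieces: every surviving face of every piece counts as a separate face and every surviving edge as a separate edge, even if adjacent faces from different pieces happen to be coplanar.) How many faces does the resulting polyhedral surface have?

39

A hexagonal bipyramid: V=8, E=18, F=12.
Attach a decagonal antiprism (V=20, E=40, F=22) along a 3-gon: merge 3 vertices and 3 edges, delete both glued faces → V=25, E=55, F=32.
Attach a triangular prism (V=6, E=9, F=5) along a 3-gon: merge 3 vertices and 3 edges, delete both glued faces → V=28, E=61, F=35.
Attach a triangular bipyramid (V=5, E=9, F=6) along a 3-gon: merge 3 vertices and 3 edges, delete both glued faces → V=30, E=67, F=39.
Check: V − E + F = 30 − 67 + 39 = 2.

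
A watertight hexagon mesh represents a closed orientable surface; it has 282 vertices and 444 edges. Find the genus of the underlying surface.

Every face is a hexagon and each edge borders two faces, so 6F = 2·444, giving F = 148.
χ = V − E + F = 282 − 444 + 148 = -14.
For a closed orientable surface χ = 2 − 2g, so g = (2 − (-14))/2 = 8.

8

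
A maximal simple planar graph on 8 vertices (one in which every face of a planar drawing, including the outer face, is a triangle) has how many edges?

18

In a plane triangulation 3F = 2E and V − E + F = 2, so E = 3V − 6 = 3·8 − 6 = 18.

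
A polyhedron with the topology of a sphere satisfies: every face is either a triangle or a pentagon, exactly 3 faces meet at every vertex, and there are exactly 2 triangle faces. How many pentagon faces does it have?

Let x be the number of pentagons; then F = 2 + x.
Edge–face incidences: 2E = 3·2 + 5·x = 6 + 5x.
Every vertex has degree 3, so 3V = 2E.
Euler: V − E + F = 2 ⇒ (2E)/3 − E + (2 + x) = 2.
Multiply by 6: 2·(2E) − 3·(2E) + 6·(2 + x) = 12, i.e. 12 + 6x − (6 + 5x) = 12.
Collecting terms: x + 6 = 12, so x = 6.
Then 2E = 6 + 5·6 = 36, so E = 18, V = 2E/3 = 12, F = 2 + 6 = 8.

6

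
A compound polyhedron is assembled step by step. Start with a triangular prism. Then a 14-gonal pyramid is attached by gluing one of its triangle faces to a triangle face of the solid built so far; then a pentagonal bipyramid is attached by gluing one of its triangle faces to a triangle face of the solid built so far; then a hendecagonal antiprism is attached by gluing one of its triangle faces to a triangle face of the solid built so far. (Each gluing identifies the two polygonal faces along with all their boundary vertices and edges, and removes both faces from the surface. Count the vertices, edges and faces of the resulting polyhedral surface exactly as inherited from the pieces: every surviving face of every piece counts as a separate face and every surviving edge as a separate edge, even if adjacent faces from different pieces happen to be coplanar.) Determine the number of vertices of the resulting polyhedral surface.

A triangular prism: V=6, E=9, F=5.
Attach a 14-gonal pyramid (V=15, E=28, F=15) along a 3-gon: merge 3 vertices and 3 edges, delete both glued faces → V=18, E=34, F=18.
Attach a pentagonal bipyramid (V=7, E=15, F=10) along a 3-gon: merge 3 vertices and 3 edges, delete both glued faces → V=22, E=46, F=26.
Attach a hendecagonal antiprism (V=22, E=44, F=24) along a 3-gon: merge 3 vertices and 3 edges, delete both glued faces → V=41, E=87, F=48.
Check: V − E + F = 41 − 87 + 48 = 2.

41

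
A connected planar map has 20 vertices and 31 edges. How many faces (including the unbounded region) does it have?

Euler's formula for a connected plane graph: V − E + F = 2, so F = 2 − 20 + 31 = 13.

13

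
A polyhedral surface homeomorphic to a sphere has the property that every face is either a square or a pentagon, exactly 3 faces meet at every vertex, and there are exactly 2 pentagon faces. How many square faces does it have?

5

Let x be the number of squares; then F = 2 + x.
Edge–face incidences: 2E = 5·2 + 4·x = 10 + 4x.
Every vertex has degree 3, so 3V = 2E.
Euler: V − E + F = 2 ⇒ (2E)/3 − E + (2 + x) = 2.
Multiply by 6: 2·(2E) − 3·(2E) + 6·(2 + x) = 12, i.e. 12 + 6x − (10 + 4x) = 12.
Collecting terms: 2x + 2 = 12, so 2x = 10, so x = 5.
Then 2E = 10 + 4·5 = 30, so E = 15, V = 2E/3 = 10, F = 2 + 5 = 7.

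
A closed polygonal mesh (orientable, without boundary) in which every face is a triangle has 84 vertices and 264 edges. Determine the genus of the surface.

Every face is a triangle and each edge borders two faces, so 3F = 2·264, giving F = 176.
χ = V − E + F = 84 − 264 + 176 = -4.
For a closed orientable surface χ = 2 − 2g, so g = (2 − (-4))/2 = 3.

3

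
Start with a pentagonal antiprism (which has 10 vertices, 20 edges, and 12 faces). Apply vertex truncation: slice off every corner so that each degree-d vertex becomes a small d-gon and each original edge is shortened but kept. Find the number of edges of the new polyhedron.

Truncation replaces each original edge-end by a new vertex, so V′ = 2E = 40.
Each original edge survives, and each old vertex of degree d contributes d new edges; summing degrees gives Σd = 2E, so E′ = E + 2E = 3E = 60.
Each original face survives and each original vertex becomes one new face: F′ = F + V = 22.

60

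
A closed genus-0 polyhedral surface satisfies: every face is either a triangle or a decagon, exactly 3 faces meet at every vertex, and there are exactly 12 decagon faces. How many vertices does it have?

60

Let x be the number of triangles; then F = 12 + x.
Edge–face incidences: 2E = 10·12 + 3·x = 120 + 3x.
Every vertex has degree 3, so 3V = 2E.
Euler: V − E + F = 2 ⇒ (2E)/3 − E + (12 + x) = 2.
Multiply by 6: 2·(2E) − 3·(2E) + 6·(12 + x) = 12, i.e. 72 + 6x − (120 + 3x) = 12.
Collecting terms: 3x − 48 = 12, so 3x = 60, so x = 20.
Then 2E = 120 + 3·20 = 180, so E = 90, V = 2E/3 = 60, F = 12 + 20 = 32.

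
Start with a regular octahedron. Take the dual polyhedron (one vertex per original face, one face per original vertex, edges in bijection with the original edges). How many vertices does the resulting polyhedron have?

8

The base solid has V = 6, E = 12, F = 8.
The dual swaps V and F and preserves E: V′ = F = 8, E′ = E = 12, F′ = V = 6.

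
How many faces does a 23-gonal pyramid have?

A pyramid on an n-gon base has one n-gon and n triangles: V = 23 + 1 = 24, E = 2·23 = 46, F = 23 + 1 = 24.

24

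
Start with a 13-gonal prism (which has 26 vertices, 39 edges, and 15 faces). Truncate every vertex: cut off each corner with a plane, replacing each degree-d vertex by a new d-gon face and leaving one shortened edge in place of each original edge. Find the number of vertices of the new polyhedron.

Truncation replaces each original edge-end by a new vertex, so V′ = 2E = 78.
Each original edge survives, and each old vertex of degree d contributes d new edges; summing degrees gives Σd = 2E, so E′ = E + 2E = 3E = 117.
Each original face survives and each original vertex becomes one new face: F′ = F + V = 41.

78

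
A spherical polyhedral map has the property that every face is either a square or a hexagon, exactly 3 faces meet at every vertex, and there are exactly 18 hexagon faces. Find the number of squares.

Let x be the number of squares; then F = 18 + x.
Edge–face incidences: 2E = 6·18 + 4·x = 108 + 4x.
Every vertex has degree 3, so 3V = 2E.
Euler: V − E + F = 2 ⇒ (2E)/3 − E + (18 + x) = 2.
Multiply by 6: 2·(2E) − 3·(2E) + 6·(18 + x) = 12, i.e. 108 + 6x − (108 + 4x) = 12.
Collecting terms: 2x = 12, so x = 6.
Then 2E = 108 + 4·6 = 132, so E = 66, V = 2E/3 = 44, F = 18 + 6 = 24.

6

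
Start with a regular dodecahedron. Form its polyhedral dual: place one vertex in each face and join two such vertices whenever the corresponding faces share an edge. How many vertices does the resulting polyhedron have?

12

The base solid has V = 20, E = 30, F = 12.
The dual swaps V and F and preserves E: V′ = F = 12, E′ = E = 30, F′ = V = 20.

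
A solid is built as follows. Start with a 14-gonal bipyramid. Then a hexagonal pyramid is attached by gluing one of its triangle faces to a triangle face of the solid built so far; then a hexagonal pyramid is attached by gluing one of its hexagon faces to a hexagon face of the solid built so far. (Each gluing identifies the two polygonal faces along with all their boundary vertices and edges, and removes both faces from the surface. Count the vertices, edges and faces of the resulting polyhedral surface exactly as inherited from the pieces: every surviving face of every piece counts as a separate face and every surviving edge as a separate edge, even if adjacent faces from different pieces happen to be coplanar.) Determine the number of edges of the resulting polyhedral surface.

57

A 14-gonal bipyramid: V=16, E=42, F=28.
Attach a hexagonal pyramid (V=7, E=12, F=7) along a 3-gon: merge 3 vertices and 3 edges, delete both glued faces → V=20, E=51, F=33.
Attach a hexagonal pyramid (V=7, E=12, F=7) along a 6-gon: merge 6 vertices and 6 edges, delete both glued faces → V=21, E=57, F=38.
Check: V − E + F = 21 − 57 + 38 = 2.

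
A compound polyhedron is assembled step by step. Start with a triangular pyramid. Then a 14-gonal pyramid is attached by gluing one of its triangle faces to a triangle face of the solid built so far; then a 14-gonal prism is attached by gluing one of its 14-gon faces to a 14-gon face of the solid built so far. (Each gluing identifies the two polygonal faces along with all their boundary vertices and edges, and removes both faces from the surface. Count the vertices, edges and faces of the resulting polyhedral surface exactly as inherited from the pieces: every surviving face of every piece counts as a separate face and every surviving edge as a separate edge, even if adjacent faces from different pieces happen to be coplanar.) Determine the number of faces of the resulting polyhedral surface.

A triangular pyramid: V=4, E=6, F=4.
Attach a 14-gonal pyramid (V=15, E=28, F=15) along a 3-gon: merge 3 vertices and 3 edges, delete both glued faces → V=16, E=31, F=17.
Attach a 14-gonal prism (V=28, E=42, F=16) along a 14-gon: merge 14 vertices and 14 edges, delete both glued faces → V=30, E=59, F=31.
Check: V − E + F = 30 − 59 + 31 = 2.

31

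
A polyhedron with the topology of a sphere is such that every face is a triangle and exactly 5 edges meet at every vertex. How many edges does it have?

30

Each face has 3 edges and each edge borders two faces, so 2E = 3F.
Each vertex has degree 5, so 5V = 2E and hence V = 3F/5.
Euler: V − E + F = 2 ⇒ (3F/5) − (3F/2) + F = 2.
Multiply by 10: (6 − 15 + 10)F = 20, i.e. 1F = 20.
So F = 20, E = 3·20/2 = 30, V = 3·20/5 = 12.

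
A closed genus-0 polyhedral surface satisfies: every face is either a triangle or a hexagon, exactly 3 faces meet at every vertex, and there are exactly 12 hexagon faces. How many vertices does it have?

28

Let x be the number of triangles; then F = 12 + x.
Edge–face incidences: 2E = 6·12 + 3·x = 72 + 3x.
Every vertex has degree 3, so 3V = 2E.
Euler: V − E + F = 2 ⇒ (2E)/3 − E + (12 + x) = 2.
Multiply by 6: 2·(2E) − 3·(2E) + 6·(12 + x) = 12, i.e. 72 + 6x − (72 + 3x) = 12.
Collecting terms: 3x = 12, so x = 4.
Then 2E = 72 + 3·4 = 84, so E = 42, V = 2E/3 = 28, F = 12 + 4 = 16.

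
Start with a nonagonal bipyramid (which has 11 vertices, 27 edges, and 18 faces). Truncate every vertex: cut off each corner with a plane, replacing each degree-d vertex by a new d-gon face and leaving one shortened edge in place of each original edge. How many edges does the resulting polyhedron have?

81

Truncation replaces each original edge-end by a new vertex, so V′ = 2E = 54.
Each original edge survives, and each old vertex of degree d contributes d new edges; summing degrees gives Σd = 2E, so E′ = E + 2E = 3E = 81.
Each original face survives and each original vertex becomes one new face: F′ = F + V = 29.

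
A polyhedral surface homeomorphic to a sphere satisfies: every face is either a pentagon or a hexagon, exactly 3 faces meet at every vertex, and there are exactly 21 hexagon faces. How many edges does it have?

Let x be the number of pentagons; then F = 21 + x.
Edge–face incidences: 2E = 6·21 + 5·x = 126 + 5x.
Every vertex has degree 3, so 3V = 2E.
Euler: V − E + F = 2 ⇒ (2E)/3 − E + (21 + x) = 2.
Multiply by 6: 2·(2E) − 3·(2E) + 6·(21 + x) = 12, i.e. 126 + 6x − (126 + 5x) = 12.
Collecting terms: x = 12.
Then 2E = 126 + 5·12 = 186, so E = 93, V = 2E/3 = 62, F = 21 + 12 = 33.

93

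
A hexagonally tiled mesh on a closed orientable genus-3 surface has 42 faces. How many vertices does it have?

χ = 2 − 2·3 = -4, and every face is a hexagon so 6F = 2E.
E = 6·42/2 = 126. Then V = -4 + E − F = -4 + 126 − 42 = 80.

80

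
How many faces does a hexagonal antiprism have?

14

An antiprism on an n-gon has two n-gon caps and 2n triangles: V = 2·6 = 12, E = 4·6 = 24, F = 2·6 + 2 = 14.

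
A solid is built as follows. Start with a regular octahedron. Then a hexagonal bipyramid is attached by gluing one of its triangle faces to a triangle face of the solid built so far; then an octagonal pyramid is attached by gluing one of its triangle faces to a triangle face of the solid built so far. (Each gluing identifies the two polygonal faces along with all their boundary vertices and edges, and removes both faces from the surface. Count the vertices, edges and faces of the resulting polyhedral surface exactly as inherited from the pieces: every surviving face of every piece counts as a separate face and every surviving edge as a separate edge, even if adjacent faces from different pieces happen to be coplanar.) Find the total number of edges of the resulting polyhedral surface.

40

A regular octahedron: V=6, E=12, F=8.
Attach a hexagonal bipyramid (V=8, E=18, F=12) along a 3-gon: merge 3 vertices and 3 edges, delete both glued faces → V=11, E=27, F=18.
Attach an octagonal pyramid (V=9, E=16, F=9) along a 3-gon: merge 3 vertices and 3 edges, delete both glued faces → V=17, E=40, F=25.
Check: V − E + F = 17 − 40 + 25 = 2.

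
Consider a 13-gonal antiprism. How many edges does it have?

An antiprism on an n-gon has two n-gon caps and 2n triangles: V = 2·13 = 26, E = 4·13 = 52, F = 2·13 + 2 = 28.

52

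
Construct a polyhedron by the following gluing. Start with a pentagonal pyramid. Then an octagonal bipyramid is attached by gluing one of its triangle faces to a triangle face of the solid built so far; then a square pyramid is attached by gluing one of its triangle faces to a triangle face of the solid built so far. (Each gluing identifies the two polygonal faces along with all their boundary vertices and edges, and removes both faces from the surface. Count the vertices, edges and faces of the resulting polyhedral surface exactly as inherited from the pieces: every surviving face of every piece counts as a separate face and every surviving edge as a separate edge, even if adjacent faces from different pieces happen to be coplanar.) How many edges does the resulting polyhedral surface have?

A pentagonal pyramid: V=6, E=10, F=6.
Attach an octagonal bipyramid (V=10, E=24, F=16) along a 3-gon: merge 3 vertices and 3 edges, delete both glued faces → V=13, E=31, F=20.
Attach a square pyramid (V=5, E=8, F=5) along a 3-gon: merge 3 vertices and 3 edges, delete both glued faces → V=15, E=36, F=23.
Check: V − E + F = 15 − 36 + 23 = 2.

36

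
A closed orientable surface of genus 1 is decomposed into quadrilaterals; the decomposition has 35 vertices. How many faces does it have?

35

χ = 2 − 2·1 = 0, and every face is a square so 4F = 2E.
V − E + F = 0 with E = 4F/2 gives 35 − (4/2 − 1)·F = 0, so F = 35 and E = 70.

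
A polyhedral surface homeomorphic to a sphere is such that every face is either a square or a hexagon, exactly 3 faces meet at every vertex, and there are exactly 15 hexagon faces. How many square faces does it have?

Let x be the number of squares; then F = 15 + x.
Edge–face incidences: 2E = 6·15 + 4·x = 90 + 4x.
Every vertex has degree 3, so 3V = 2E.
Euler: V − E + F = 2 ⇒ (2E)/3 − E + (15 + x) = 2.
Multiply by 6: 2·(2E) − 3·(2E) + 6·(15 + x) = 12, i.e. 90 + 6x − (90 + 4x) = 12.
Collecting terms: 2x = 12, so x = 6.
Then 2E = 90 + 4·6 = 114, so E = 57, V = 2E/3 = 38, F = 15 + 6 = 21.

6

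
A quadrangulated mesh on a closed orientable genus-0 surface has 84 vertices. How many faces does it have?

χ = 2 − 2·0 = 2, and every face is a square so 4F = 2E.
V − E + F = 2 with E = 4F/2 gives 84 − (4/2 − 1)·F = 2, so F = 82 and E = 164.

82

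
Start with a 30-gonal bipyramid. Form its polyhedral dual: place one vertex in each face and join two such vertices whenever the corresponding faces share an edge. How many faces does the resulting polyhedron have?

32

The base solid has V = 32, E = 90, F = 60.
The dual swaps V and F and preserves E: V′ = F = 60, E′ = E = 90, F′ = V = 32.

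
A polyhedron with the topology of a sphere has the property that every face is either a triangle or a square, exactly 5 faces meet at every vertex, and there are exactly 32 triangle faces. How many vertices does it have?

Let x be the number of squares; then F = 32 + x.
Edge–face incidences: 2E = 3·32 + 4·x = 96 + 4x.
Every vertex has degree 5, so 5V = 2E.
Euler: V − E + F = 2 ⇒ (2E)/5 − E + (32 + x) = 2.
Multiply by 10: 2·(2E) − 5·(2E) + 10·(32 + x) = 20, i.e. 320 + 10x − 3·(96 + 4x) = 20.
Collecting terms: −2x + 32 = 20, so −2x = −12, so x = 6.
Then 2E = 96 + 4·6 = 120, so E = 60, V = 2E/5 = 24, F = 32 + 6 = 38.

24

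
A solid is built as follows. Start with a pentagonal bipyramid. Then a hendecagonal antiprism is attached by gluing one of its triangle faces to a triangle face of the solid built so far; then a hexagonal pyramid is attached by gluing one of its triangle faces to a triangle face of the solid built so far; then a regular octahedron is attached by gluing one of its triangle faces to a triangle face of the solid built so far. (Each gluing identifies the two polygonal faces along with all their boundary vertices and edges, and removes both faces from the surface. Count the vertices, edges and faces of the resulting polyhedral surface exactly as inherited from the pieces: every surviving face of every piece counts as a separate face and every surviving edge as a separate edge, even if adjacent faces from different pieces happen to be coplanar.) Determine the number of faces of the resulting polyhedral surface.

A pentagonal bipyramid: V=7, E=15, F=10.
Attach a hendecagonal antiprism (V=22, E=44, F=24) along a 3-gon: merge 3 vertices and 3 edges, delete both glued faces → V=26, E=56, F=32.
Attach a hexagonal pyramid (V=7, E=12, F=7) along a 3-gon: merge 3 vertices and 3 edges, delete both glued faces → V=30, E=65, F=37.
Attach a regular octahedron (V=6, E=12, F=8) along a 3-gon: merge 3 vertices and 3 edges, delete both glued faces → V=33, E=74, F=43.
Check: V − E + F = 33 − 74 + 43 = 2.

43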